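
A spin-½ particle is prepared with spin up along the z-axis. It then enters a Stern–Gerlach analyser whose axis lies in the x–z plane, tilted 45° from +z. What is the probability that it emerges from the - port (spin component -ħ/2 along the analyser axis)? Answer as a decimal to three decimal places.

For spin-½, the probability of finding spin-up along an axis at angle θ to the initial spin direction is cos²(θ/2); spin-down is sin²(θ/2).
θ = 45°, so P = sin²(22.5°) ≈ 0.146.

0.146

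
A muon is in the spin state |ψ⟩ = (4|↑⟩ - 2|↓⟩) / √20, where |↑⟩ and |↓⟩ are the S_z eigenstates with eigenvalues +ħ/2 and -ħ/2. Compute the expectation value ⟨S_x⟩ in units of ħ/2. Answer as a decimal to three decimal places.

⟨σ_x⟩ = 2 Re(a* b)/(|a|²+|b|²) with a = 4, b = -2.
a* b = -8, so ⟨σ_x⟩ = -16/20.
⟨S_x⟩ = (ħ/2)·⟨σ_x⟩.

-0.800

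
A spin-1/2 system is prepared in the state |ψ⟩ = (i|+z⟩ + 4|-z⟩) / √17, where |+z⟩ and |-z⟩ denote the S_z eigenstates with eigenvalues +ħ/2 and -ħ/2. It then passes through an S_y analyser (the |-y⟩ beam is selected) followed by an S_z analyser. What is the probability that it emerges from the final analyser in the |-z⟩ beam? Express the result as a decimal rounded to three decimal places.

First analyser (S_y): P(|-y⟩) = |⟨-y|ψ⟩|² = 25/34.
After stage 1 the state is |-y⟩; P(|-z⟩) = |⟨-z|-y⟩|² = 1/2.
Joint probability = 25/34 × 1/2 = 0.368.

0.368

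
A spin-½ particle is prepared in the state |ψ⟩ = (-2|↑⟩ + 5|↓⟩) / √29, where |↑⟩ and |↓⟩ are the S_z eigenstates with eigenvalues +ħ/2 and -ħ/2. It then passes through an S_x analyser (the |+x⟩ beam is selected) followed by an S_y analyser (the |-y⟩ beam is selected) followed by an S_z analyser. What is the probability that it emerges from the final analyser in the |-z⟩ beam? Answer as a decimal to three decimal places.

First analyser (S_x): P(|+x⟩) = |⟨+x|ψ⟩|² = 9/58.
After stage 1 the state is |+x⟩; P(|-y⟩) = |⟨-y|+x⟩|² = 1/2.
After stage 2 the state is |-y⟩; P(|-z⟩) = |⟨-z|-y⟩|² = 1/2.
Joint probability = 9/58 × 1/2 × 1/2 = 0.039.

0.039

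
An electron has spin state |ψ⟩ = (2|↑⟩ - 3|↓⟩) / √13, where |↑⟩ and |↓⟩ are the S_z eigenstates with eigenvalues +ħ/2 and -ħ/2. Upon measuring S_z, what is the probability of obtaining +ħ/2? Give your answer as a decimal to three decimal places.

0.308

The +ħ/2 outcome corresponds to |↑⟩. Its amplitude in |ψ⟩ is 2/√13.
P = |2|² / 13 = 4/13.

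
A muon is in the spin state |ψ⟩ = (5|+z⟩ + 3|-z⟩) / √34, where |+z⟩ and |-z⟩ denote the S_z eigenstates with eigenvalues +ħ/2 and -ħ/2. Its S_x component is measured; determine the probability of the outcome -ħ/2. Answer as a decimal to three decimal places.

|-x⟩ = (|+z⟩ - |-z⟩)/√2, so ⟨-x|ψ⟩ = (2) / (√2·√34).
P = |2|² / 68 = 4/68.

0.059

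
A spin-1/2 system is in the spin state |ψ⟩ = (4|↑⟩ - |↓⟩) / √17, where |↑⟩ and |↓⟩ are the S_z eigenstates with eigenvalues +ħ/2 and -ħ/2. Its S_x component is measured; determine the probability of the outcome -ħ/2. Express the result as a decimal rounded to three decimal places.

|-x⟩ = (|↑⟩ - |↓⟩)/√2, so ⟨-x|ψ⟩ = (5) / (√2·√17).
P = |5|² / 34 = 25/34.

0.735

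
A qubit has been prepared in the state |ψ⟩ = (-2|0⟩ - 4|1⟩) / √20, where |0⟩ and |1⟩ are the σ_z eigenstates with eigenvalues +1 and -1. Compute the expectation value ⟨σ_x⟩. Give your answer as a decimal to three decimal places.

⟨σ_x⟩ = 2 Re(a* b)/(|a|²+|b|²) with a = -2, b = -4.
a* b = 8, so ⟨σ_x⟩ = 16/20.

0.800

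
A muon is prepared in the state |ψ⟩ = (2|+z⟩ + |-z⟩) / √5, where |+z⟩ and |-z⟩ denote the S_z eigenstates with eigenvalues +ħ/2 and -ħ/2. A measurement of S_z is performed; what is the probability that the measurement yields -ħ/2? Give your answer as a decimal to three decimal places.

The -ħ/2 outcome corresponds to |-z⟩. Its amplitude in |ψ⟩ is 1/√5.
P = |1|² / 5 = 1/5.

0.200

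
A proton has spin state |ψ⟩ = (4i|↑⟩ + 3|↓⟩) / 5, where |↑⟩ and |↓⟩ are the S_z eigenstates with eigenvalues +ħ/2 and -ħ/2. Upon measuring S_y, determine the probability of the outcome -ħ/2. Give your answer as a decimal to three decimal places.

0.980

|-y⟩ = (|↑⟩ - i|↓⟩)/√2, so ⟨-y|ψ⟩ = (7i) / (√2·5).
P = |7i|² / 50 = 49/50.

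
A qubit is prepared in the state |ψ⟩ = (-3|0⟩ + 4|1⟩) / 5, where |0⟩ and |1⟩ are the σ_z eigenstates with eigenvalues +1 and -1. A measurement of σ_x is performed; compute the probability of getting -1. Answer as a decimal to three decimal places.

|-x⟩ = (|0⟩ - |1⟩)/√2, so ⟨-x|ψ⟩ = (-7) / (√2·5).
P = |-7|² / 50 = 49/50.

0.980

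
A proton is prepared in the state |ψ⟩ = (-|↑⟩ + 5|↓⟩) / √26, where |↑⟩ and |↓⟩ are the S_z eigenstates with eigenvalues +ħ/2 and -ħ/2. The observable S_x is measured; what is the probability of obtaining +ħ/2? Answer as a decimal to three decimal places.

0.308

|+x⟩ = (|↑⟩ + |↓⟩)/√2, so ⟨+x|ψ⟩ = (4) / (√2·√26).
P = |4|² / 52 = 16/52.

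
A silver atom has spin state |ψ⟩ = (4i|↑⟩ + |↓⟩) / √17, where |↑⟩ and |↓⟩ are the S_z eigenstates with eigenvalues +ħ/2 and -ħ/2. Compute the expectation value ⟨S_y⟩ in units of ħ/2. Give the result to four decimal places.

-0.4706

⟨σ_y⟩ = 2 Im(a* b)/(|a|²+|b|²) with a = 4i, b = 1.
a* b = -4i, so ⟨σ_y⟩ = -8/17.
⟨S_y⟩ = (ħ/2)·⟨σ_y⟩.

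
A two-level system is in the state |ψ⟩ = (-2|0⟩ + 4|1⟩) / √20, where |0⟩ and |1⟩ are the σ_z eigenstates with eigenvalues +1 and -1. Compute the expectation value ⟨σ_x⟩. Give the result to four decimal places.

-0.8000

⟨σ_x⟩ = 2 Re(a* b)/(|a|²+|b|²) with a = -2, b = 4.
a* b = -8, so ⟨σ_x⟩ = -16/20.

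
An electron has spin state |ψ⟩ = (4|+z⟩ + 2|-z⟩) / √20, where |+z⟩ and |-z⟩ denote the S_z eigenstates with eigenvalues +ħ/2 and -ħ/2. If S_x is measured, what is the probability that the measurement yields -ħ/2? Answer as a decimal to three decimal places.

|-x⟩ = (|+z⟩ - |-z⟩)/√2, so ⟨-x|ψ⟩ = (2) / (√2·√20).
P = |2|² / 40 = 4/40.

0.100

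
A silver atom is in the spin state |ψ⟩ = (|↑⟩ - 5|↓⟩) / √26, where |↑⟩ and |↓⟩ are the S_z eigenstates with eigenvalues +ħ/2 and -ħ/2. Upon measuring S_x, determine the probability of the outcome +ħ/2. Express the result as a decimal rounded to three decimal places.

|+x⟩ = (|↑⟩ + |↓⟩)/√2, so ⟨+x|ψ⟩ = (-4) / (√2·√26).
P = |-4|² / 52 = 16/52.

0.308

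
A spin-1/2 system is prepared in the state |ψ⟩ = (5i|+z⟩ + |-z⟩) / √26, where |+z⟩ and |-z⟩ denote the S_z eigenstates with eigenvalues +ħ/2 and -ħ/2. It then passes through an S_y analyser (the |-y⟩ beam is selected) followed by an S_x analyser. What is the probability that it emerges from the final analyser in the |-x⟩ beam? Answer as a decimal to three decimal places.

First analyser (S_y): P(|-y⟩) = |⟨-y|ψ⟩|² = 36/52.
After stage 1 the state is |-y⟩; P(|-x⟩) = |⟨-x|-y⟩|² = 1/2.
Joint probability = 36/52 × 1/2 = 0.346.

0.346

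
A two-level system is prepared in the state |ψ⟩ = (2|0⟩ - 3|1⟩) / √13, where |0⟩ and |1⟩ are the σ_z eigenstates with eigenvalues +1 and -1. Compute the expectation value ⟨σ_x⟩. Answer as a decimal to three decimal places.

-0.923

⟨σ_x⟩ = 2 Re(a* b)/(|a|²+|b|²) with a = 2, b = -3.
a* b = -6, so ⟨σ_x⟩ = -12/13.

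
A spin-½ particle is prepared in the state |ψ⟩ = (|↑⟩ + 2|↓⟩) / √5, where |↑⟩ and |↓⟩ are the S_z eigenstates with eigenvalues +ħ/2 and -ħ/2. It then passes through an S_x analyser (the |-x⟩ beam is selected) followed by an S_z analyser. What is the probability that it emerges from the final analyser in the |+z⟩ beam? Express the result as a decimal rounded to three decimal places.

First analyser (S_x): P(|-x⟩) = |⟨-x|ψ⟩|² = 1/10.
After stage 1 the state is |-x⟩; P(|+z⟩) = |⟨+z|-x⟩|² = 1/2.
Joint probability = 1/10 × 1/2 = 0.050.

0.050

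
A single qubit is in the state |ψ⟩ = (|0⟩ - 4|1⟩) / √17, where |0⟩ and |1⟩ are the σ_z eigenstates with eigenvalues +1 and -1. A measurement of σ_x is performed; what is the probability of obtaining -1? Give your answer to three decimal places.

|-x⟩ = (|0⟩ - |1⟩)/√2, so ⟨-x|ψ⟩ = (5) / (√2·√17).
P = |5|² / 34 = 25/34.

0.735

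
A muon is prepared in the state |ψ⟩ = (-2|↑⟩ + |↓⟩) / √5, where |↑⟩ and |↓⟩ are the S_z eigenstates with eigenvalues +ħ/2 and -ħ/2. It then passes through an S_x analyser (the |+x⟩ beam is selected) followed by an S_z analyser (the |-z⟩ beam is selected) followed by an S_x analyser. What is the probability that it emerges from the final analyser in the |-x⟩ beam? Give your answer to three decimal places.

0.025

First analyser (S_x): P(|+x⟩) = |⟨+x|ψ⟩|² = 1/10.
After stage 1 the state is |+x⟩; P(|-z⟩) = |⟨-z|+x⟩|² = 1/2.
After stage 2 the state is |-z⟩; P(|-x⟩) = |⟨-x|-z⟩|² = 1/2.
Joint probability = 1/10 × 1/2 × 1/2 = 0.025.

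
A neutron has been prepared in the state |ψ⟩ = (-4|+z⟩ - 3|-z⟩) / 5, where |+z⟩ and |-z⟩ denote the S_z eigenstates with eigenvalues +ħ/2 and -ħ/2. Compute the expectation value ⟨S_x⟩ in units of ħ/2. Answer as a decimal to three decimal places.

⟨σ_x⟩ = 2 Re(a* b)/(|a|²+|b|²) with a = -4, b = -3.
a* b = 12, so ⟨σ_x⟩ = 24/25.
⟨S_x⟩ = (ħ/2)·⟨σ_x⟩.

0.960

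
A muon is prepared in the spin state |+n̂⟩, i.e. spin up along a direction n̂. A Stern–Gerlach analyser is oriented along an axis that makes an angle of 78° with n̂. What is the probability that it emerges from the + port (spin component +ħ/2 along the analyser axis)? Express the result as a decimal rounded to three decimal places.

0.604

For spin-½, the probability of finding spin-up along an axis at angle θ to the initial spin direction is cos²(θ/2); spin-down is sin²(θ/2).
θ = 78°, so P = cos²(39°) ≈ 0.604.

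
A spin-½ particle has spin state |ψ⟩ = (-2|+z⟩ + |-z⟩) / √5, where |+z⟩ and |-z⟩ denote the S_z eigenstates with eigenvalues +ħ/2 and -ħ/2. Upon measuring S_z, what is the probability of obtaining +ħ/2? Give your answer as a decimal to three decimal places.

The +ħ/2 outcome corresponds to |+z⟩. Its amplitude in |ψ⟩ is -2/√5.
P = |-2|² / 5 = 4/5.

0.800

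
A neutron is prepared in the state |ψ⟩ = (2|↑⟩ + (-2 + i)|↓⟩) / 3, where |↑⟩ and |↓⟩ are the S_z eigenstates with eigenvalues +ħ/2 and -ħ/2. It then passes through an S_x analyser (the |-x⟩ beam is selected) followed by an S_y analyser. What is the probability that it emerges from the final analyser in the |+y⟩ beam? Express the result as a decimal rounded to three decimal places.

First analyser (S_x): P(|-x⟩) = |⟨-x|ψ⟩|² = 17/18.
After stage 1 the state is |-x⟩; P(|+y⟩) = |⟨+y|-x⟩|² = 1/2.
Joint probability = 17/18 × 1/2 = 0.472.

0.472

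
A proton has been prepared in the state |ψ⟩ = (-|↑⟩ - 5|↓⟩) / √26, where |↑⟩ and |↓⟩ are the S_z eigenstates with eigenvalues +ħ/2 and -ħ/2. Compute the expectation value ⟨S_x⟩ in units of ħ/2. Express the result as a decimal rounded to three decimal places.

⟨σ_x⟩ = 2 Re(a* b)/(|a|²+|b|²) with a = -1, b = -5.
a* b = 5, so ⟨σ_x⟩ = 10/26.
⟨S_x⟩ = (ħ/2)·⟨σ_x⟩.

0.385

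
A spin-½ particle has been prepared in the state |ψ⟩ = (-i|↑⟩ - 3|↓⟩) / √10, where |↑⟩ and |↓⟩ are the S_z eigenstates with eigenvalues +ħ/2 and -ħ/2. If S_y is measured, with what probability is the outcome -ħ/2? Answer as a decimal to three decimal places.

0.800

|-y⟩ = (|↑⟩ - i|↓⟩)/√2, so ⟨-y|ψ⟩ = (-4i) / (√2·√10).
P = |-4i|² / 20 = 16/20.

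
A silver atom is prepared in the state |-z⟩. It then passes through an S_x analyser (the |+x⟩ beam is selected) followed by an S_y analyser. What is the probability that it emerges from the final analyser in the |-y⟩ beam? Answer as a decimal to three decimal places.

0.250

First analyser (S_x): from |-z⟩, P(|+x⟩) = 1/2.
After stage 1 the state is |+x⟩; P(|-y⟩) = |⟨-y|+x⟩|² = 1/2.
Joint probability = 1/2 × 1/2 = 0.250.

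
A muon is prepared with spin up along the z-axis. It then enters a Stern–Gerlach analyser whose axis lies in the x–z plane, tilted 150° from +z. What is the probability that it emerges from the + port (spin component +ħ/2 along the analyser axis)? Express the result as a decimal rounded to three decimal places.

0.067

For spin-½, the probability of finding spin-up along an axis at angle θ to the initial spin direction is cos²(θ/2); spin-down is sin²(θ/2).
θ = 150°, so P = cos²(75°) ≈ 0.067.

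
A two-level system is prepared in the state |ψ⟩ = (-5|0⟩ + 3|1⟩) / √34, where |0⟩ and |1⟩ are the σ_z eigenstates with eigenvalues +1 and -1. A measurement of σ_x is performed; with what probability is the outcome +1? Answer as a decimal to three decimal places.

|+x⟩ = (|0⟩ + |1⟩)/√2, so ⟨+x|ψ⟩ = (-2) / (√2·√34).
P = |-2|² / 68 = 4/68.

0.059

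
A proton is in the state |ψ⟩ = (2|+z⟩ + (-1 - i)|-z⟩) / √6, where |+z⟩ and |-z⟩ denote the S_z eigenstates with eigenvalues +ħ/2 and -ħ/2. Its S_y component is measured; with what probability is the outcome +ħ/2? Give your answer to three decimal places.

|+y⟩ = (|+z⟩ + i|-z⟩)/√2, so ⟨+y|ψ⟩ = (1 + i) / (√2·√6).
P = |1 + i|² / 12 = 2/12.

0.167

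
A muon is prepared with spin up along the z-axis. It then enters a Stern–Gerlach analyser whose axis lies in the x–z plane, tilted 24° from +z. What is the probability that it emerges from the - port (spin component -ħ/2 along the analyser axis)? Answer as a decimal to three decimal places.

0.043

For spin-½, the probability of finding spin-up along an axis at angle θ to the initial spin direction is cos²(θ/2); spin-down is sin²(θ/2).
θ = 24°, so P = sin²(12°) ≈ 0.043.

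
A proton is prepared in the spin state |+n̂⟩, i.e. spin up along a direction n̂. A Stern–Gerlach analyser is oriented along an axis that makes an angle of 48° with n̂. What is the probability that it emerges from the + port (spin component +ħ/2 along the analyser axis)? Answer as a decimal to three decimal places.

0.835

For spin-½, the probability of finding spin-up along an axis at angle θ to the initial spin direction is cos²(θ/2); spin-down is sin²(θ/2).
θ = 48°, so P = cos²(24°) ≈ 0.835.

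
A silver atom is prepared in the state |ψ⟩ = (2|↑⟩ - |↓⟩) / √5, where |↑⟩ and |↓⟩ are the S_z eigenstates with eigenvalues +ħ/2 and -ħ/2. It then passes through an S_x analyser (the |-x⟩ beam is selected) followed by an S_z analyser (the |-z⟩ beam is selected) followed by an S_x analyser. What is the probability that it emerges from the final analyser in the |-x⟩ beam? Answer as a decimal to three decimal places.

0.225

First analyser (S_x): P(|-x⟩) = |⟨-x|ψ⟩|² = 9/10.
After stage 1 the state is |-x⟩; P(|-z⟩) = |⟨-z|-x⟩|² = 1/2.
After stage 2 the state is |-z⟩; P(|-x⟩) = |⟨-x|-z⟩|² = 1/2.
Joint probability = 9/10 × 1/2 × 1/2 = 0.225.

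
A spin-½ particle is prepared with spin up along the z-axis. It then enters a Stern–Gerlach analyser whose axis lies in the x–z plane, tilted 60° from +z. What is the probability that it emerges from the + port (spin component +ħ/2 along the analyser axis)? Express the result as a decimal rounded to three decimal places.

0.750

For spin-½, the probability of finding spin-up along an axis at angle θ to the initial spin direction is cos²(θ/2); spin-down is sin²(θ/2).
θ = 60°, so P = cos²(30°) ≈ 0.750.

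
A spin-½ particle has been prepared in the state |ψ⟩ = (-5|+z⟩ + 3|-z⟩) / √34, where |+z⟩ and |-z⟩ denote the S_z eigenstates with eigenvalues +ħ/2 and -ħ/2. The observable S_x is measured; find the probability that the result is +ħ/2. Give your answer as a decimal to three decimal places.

|+x⟩ = (|+z⟩ + |-z⟩)/√2, so ⟨+x|ψ⟩ = (-2) / (√2·√34).
P = |-2|² / 68 = 4/68.

0.059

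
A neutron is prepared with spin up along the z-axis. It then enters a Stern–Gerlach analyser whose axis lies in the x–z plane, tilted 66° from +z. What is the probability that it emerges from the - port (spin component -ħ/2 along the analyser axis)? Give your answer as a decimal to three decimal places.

0.297

For spin-½, the probability of finding spin-up along an axis at angle θ to the initial spin direction is cos²(θ/2); spin-down is sin²(θ/2).
θ = 66°, so P = sin²(33°) ≈ 0.297.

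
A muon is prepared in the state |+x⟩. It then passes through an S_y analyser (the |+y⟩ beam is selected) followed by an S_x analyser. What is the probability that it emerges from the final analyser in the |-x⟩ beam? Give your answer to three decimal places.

First analyser (S_y): from |+x⟩, P(|+y⟩) = 1/2.
After stage 1 the state is |+y⟩; P(|-x⟩) = |⟨-x|+y⟩|² = 1/2.
Joint probability = 1/2 × 1/2 = 0.250.

0.250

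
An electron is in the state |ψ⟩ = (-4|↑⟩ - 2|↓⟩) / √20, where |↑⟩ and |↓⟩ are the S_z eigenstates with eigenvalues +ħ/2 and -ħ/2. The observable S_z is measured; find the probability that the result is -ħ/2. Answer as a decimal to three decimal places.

0.200

The -ħ/2 outcome corresponds to |↓⟩. Its amplitude in |ψ⟩ is -2/√20.
P = |-2|² / 20 = 4/20.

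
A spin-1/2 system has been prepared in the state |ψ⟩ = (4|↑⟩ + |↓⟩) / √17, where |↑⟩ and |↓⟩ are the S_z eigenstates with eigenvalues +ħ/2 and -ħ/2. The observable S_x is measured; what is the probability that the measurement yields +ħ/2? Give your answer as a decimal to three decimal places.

|+x⟩ = (|↑⟩ + |↓⟩)/√2, so ⟨+x|ψ⟩ = (5) / (√2·√17).
P = |5|² / 34 = 25/34.

0.735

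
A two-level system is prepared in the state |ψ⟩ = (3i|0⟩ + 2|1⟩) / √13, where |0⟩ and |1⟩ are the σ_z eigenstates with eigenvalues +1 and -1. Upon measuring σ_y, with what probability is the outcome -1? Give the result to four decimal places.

0.9615

|-y⟩ = (|0⟩ - i|1⟩)/√2, so ⟨-y|ψ⟩ = (5i) / (√2·√13).
P = |5i|² / 26 = 25/26.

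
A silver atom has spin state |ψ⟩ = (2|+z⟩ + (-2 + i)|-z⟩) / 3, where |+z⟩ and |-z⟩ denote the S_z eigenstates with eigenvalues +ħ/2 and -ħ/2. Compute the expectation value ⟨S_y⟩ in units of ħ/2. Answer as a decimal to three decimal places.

0.444

⟨σ_y⟩ = 2 Im(a* b)/(|a|²+|b|²) with a = 2, b = (-2 + i).
a* b = (-4 + 2i), so ⟨σ_y⟩ = 4/9.
⟨S_y⟩ = (ħ/2)·⟨σ_y⟩.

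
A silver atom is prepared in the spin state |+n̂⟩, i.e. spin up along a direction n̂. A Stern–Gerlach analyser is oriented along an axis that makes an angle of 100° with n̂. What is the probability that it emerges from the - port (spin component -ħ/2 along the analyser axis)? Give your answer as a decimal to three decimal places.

For spin-½, the probability of finding spin-up along an axis at angle θ to the initial spin direction is cos²(θ/2); spin-down is sin²(θ/2).
θ = 100°, so P = sin²(50°) ≈ 0.587.

0.587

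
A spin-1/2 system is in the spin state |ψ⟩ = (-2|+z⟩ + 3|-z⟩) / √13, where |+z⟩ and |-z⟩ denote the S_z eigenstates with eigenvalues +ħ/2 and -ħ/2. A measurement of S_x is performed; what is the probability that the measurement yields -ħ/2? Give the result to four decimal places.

|-x⟩ = (|+z⟩ - |-z⟩)/√2, so ⟨-x|ψ⟩ = (-5) / (√2·√13).
P = |-5|² / 26 = 25/26.

0.9615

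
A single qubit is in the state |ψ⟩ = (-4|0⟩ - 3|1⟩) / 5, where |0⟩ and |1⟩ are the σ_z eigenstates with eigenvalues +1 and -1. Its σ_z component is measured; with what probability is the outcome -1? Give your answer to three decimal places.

0.360

The -1 outcome corresponds to |1⟩. Its amplitude in |ψ⟩ is -3/5.
P = |-3|² / 25 = 9/25.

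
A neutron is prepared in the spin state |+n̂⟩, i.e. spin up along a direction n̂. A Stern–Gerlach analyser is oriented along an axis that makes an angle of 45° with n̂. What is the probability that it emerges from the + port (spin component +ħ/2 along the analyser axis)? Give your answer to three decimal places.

For spin-½, the probability of finding spin-up along an axis at angle θ to the initial spin direction is cos²(θ/2); spin-down is sin²(θ/2).
θ = 45°, so P = cos²(22.5°) ≈ 0.854.

0.854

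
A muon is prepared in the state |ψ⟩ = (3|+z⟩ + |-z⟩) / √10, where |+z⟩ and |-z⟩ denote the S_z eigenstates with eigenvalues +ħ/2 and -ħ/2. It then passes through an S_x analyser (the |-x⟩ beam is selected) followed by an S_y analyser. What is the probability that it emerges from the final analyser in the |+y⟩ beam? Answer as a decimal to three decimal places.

First analyser (S_x): P(|-x⟩) = |⟨-x|ψ⟩|² = 4/20.
After stage 1 the state is |-x⟩; P(|+y⟩) = |⟨+y|-x⟩|² = 1/2.
Joint probability = 4/20 × 1/2 = 0.100.

0.100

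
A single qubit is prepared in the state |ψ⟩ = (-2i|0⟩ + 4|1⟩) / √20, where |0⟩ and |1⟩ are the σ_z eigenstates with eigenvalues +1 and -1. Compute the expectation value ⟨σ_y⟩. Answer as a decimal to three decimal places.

0.800

⟨σ_y⟩ = 2 Im(a* b)/(|a|²+|b|²) with a = -2i, b = 4.
a* b = 8i, so ⟨σ_y⟩ = 16/20.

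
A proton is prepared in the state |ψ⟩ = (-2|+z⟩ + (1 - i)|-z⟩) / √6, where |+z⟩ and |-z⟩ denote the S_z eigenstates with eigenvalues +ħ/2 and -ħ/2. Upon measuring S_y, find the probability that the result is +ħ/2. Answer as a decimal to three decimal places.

|+y⟩ = (|+z⟩ + i|-z⟩)/√2, so ⟨+y|ψ⟩ = (-3 - i) / (√2·√6).
P = |-3 - i|² / 12 = 10/12.

0.833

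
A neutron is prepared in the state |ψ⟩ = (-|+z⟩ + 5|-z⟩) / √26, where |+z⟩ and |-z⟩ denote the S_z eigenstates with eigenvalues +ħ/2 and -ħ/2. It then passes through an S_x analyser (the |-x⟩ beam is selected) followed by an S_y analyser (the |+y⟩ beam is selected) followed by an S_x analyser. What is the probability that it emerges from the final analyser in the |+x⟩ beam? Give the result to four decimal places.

First analyser (S_x): P(|-x⟩) = |⟨-x|ψ⟩|² = 36/52.
After stage 1 the state is |-x⟩; P(|+y⟩) = |⟨+y|-x⟩|² = 1/2.
After stage 2 the state is |+y⟩; P(|+x⟩) = |⟨+x|+y⟩|² = 1/2.
Joint probability = 36/52 × 1/2 × 1/2 = 0.1731.

0.1731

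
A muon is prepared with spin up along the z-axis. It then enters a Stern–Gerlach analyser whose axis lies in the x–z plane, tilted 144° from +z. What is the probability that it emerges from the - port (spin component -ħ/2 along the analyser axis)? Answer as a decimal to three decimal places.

0.905

For spin-½, the probability of finding spin-up along an axis at angle θ to the initial spin direction is cos²(θ/2); spin-down is sin²(θ/2).
θ = 144°, so P = sin²(72°) ≈ 0.905.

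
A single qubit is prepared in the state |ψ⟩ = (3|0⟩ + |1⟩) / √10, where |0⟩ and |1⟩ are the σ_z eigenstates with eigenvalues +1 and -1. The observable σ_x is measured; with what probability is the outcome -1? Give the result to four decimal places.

0.2000

|-x⟩ = (|0⟩ - |1⟩)/√2, so ⟨-x|ψ⟩ = (2) / (√2·√10).
P = |2|² / 20 = 4/20.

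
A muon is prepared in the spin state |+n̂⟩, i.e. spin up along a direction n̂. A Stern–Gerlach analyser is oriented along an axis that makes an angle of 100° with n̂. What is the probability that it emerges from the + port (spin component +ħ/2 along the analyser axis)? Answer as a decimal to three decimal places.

For spin-½, the probability of finding spin-up along an axis at angle θ to the initial spin direction is cos²(θ/2); spin-down is sin²(θ/2).
θ = 100°, so P = cos²(50°) ≈ 0.413.

0.413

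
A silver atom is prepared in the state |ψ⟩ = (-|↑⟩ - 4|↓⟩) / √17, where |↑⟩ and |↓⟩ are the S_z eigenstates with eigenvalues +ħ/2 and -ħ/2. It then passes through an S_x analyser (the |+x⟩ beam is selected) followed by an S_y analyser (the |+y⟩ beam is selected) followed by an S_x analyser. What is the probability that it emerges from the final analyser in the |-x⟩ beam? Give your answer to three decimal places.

0.184

First analyser (S_x): P(|+x⟩) = |⟨+x|ψ⟩|² = 25/34.
After stage 1 the state is |+x⟩; P(|+y⟩) = |⟨+y|+x⟩|² = 1/2.
After stage 2 the state is |+y⟩; P(|-x⟩) = |⟨-x|+y⟩|² = 1/2.
Joint probability = 25/34 × 1/2 × 1/2 = 0.184.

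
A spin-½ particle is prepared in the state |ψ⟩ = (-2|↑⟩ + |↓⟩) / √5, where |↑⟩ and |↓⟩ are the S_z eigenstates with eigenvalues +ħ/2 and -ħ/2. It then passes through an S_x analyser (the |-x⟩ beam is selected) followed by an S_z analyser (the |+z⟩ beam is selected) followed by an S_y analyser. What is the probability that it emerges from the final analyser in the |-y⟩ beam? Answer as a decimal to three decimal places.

0.225

First analyser (S_x): P(|-x⟩) = |⟨-x|ψ⟩|² = 9/10.
After stage 1 the state is |-x⟩; P(|+z⟩) = |⟨+z|-x⟩|² = 1/2.
After stage 2 the state is |+z⟩; P(|-y⟩) = |⟨-y|+z⟩|² = 1/2.
Joint probability = 9/10 × 1/2 × 1/2 = 0.225.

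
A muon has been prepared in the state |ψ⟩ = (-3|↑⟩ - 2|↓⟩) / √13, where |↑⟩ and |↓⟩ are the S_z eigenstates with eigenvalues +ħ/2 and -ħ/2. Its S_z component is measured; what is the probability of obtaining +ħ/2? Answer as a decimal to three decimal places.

The +ħ/2 outcome corresponds to |↑⟩. Its amplitude in |ψ⟩ is -3/√13.
P = |-3|² / 13 = 9/13.

0.692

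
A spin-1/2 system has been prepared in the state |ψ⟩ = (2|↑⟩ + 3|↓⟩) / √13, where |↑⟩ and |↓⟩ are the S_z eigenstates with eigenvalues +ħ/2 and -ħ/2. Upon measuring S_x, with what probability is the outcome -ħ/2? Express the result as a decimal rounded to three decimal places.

|-x⟩ = (|↑⟩ - |↓⟩)/√2, so ⟨-x|ψ⟩ = (-1) / (√2·√13).
P = |-1|² / 26 = 1/26.

0.038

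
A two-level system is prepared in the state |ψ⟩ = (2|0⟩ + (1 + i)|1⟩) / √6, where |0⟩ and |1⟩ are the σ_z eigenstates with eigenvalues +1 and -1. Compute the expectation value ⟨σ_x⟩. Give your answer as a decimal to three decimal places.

0.667

⟨σ_x⟩ = 2 Re(a* b)/(|a|²+|b|²) with a = 2, b = (1 + i).
a* b = (2 + 2i), so ⟨σ_x⟩ = 4/6.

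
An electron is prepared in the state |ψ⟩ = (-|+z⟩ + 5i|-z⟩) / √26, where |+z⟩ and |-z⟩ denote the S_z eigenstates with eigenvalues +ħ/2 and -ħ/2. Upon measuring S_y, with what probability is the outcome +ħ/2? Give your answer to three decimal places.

0.308

|+y⟩ = (|+z⟩ + i|-z⟩)/√2, so ⟨+y|ψ⟩ = (4) / (√2·√26).
P = |4|² / 52 = 16/52.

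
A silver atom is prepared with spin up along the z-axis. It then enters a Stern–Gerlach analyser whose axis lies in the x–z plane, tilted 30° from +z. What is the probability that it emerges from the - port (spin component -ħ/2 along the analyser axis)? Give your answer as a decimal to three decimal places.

0.067

For spin-½, the probability of finding spin-up along an axis at angle θ to the initial spin direction is cos²(θ/2); spin-down is sin²(θ/2).
θ = 30°, so P = sin²(15°) ≈ 0.067.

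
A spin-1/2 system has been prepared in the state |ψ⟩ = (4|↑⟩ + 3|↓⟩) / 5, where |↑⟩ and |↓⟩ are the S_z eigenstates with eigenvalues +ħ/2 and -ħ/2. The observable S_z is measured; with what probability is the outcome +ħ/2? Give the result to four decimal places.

The +ħ/2 outcome corresponds to |↑⟩. Its amplitude in |ψ⟩ is 4/5.
P = |4|² / 25 = 16/25.

0.6400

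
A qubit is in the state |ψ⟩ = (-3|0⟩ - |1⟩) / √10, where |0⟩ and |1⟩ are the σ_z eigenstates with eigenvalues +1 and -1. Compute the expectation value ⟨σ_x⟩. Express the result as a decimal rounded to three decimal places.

0.600

⟨σ_x⟩ = 2 Re(a* b)/(|a|²+|b|²) with a = -3, b = -1.
a* b = 3, so ⟨σ_x⟩ = 6/10.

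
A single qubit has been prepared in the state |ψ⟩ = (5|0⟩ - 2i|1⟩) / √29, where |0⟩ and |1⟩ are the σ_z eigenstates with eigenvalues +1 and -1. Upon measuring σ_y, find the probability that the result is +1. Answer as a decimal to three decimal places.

0.155

|+y⟩ = (|0⟩ + i|1⟩)/√2, so ⟨+y|ψ⟩ = (3) / (√2·√29).
P = |3|² / 58 = 9/58.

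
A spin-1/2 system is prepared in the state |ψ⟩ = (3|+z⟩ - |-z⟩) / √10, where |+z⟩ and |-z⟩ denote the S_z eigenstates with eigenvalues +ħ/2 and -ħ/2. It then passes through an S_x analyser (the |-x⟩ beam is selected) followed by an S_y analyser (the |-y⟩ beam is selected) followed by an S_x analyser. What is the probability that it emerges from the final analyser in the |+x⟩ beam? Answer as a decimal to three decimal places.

First analyser (S_x): P(|-x⟩) = |⟨-x|ψ⟩|² = 16/20.
After stage 1 the state is |-x⟩; P(|-y⟩) = |⟨-y|-x⟩|² = 1/2.
After stage 2 the state is |-y⟩; P(|+x⟩) = |⟨+x|-y⟩|² = 1/2.
Joint probability = 16/20 × 1/2 × 1/2 = 0.200.

0.200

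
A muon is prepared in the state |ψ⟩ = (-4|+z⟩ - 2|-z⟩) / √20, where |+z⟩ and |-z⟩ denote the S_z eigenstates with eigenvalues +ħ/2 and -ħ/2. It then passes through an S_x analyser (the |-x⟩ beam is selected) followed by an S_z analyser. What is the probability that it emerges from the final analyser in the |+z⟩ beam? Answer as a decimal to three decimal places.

0.050

First analyser (S_x): P(|-x⟩) = |⟨-x|ψ⟩|² = 4/40.
After stage 1 the state is |-x⟩; P(|+z⟩) = |⟨+z|-x⟩|² = 1/2.
Joint probability = 4/40 × 1/2 = 0.050.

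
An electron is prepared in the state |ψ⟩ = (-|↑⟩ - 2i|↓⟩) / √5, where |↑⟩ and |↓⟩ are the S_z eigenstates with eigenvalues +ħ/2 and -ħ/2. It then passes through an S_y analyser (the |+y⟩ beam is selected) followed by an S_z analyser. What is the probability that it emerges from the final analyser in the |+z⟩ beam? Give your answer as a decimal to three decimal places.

First analyser (S_y): P(|+y⟩) = |⟨+y|ψ⟩|² = 9/10.
After stage 1 the state is |+y⟩; P(|+z⟩) = |⟨+z|+y⟩|² = 1/2.
Joint probability = 9/10 × 1/2 = 0.450.

0.450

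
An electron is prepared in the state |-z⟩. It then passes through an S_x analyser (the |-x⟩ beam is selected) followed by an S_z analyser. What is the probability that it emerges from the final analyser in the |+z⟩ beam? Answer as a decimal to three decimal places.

0.250

First analyser (S_x): from |-z⟩, P(|-x⟩) = 1/2.
After stage 1 the state is |-x⟩; P(|+z⟩) = |⟨+z|-x⟩|² = 1/2.
Joint probability = 1/2 × 1/2 = 0.250.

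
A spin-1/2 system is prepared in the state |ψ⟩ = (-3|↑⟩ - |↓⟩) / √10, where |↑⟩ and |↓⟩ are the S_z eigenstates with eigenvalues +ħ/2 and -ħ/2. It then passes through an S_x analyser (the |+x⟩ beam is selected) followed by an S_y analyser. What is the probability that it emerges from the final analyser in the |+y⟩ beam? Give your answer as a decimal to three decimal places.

First analyser (S_x): P(|+x⟩) = |⟨+x|ψ⟩|² = 16/20.
After stage 1 the state is |+x⟩; P(|+y⟩) = |⟨+y|+x⟩|² = 1/2.
Joint probability = 16/20 × 1/2 = 0.400.

0.400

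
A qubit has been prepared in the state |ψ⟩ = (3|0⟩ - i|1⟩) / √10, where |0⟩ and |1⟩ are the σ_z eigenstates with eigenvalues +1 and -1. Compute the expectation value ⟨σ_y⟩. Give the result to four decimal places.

-0.6000

⟨σ_y⟩ = 2 Im(a* b)/(|a|²+|b|²) with a = 3, b = -i.
a* b = -3i, so ⟨σ_y⟩ = -6/10.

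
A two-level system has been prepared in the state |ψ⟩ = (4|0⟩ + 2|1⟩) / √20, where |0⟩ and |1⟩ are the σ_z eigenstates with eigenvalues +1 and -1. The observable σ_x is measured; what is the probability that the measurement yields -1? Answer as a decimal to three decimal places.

|-x⟩ = (|0⟩ - |1⟩)/√2, so ⟨-x|ψ⟩ = (2) / (√2·√20).
P = |2|² / 40 = 4/40.

0.100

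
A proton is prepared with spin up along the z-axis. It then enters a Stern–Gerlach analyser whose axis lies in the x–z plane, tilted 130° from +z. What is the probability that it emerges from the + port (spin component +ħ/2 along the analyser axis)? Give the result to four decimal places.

For spin-½, the probability of finding spin-up along an axis at angle θ to the initial spin direction is cos²(θ/2); spin-down is sin²(θ/2).
θ = 130°, so P = cos²(65°) ≈ 0.1786.

0.1786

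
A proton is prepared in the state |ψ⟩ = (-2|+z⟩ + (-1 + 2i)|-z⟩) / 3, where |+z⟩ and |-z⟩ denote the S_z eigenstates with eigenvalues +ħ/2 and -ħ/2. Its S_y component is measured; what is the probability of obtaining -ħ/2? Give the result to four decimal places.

0.9444

|-y⟩ = (|+z⟩ - i|-z⟩)/√2, so ⟨-y|ψ⟩ = (-4 - i) / (√2·3).
P = |-4 - i|² / 18 = 17/18.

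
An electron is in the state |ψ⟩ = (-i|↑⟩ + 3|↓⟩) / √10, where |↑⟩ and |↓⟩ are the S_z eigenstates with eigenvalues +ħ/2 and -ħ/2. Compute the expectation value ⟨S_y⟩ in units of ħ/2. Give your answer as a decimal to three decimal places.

⟨σ_y⟩ = 2 Im(a* b)/(|a|²+|b|²) with a = -i, b = 3.
a* b = 3i, so ⟨σ_y⟩ = 6/10.
⟨S_y⟩ = (ħ/2)·⟨σ_y⟩.

0.600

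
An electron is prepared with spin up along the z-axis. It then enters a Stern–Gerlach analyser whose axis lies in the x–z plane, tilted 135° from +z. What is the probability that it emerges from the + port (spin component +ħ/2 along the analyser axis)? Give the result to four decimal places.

For spin-½, the probability of finding spin-up along an axis at angle θ to the initial spin direction is cos²(θ/2); spin-down is sin²(θ/2).
θ = 135°, so P = cos²(67.5°) ≈ 0.1464.

0.1464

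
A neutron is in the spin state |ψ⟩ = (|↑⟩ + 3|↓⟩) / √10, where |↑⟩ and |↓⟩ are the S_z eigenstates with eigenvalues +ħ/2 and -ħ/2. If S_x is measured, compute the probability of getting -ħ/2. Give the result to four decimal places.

|-x⟩ = (|↑⟩ - |↓⟩)/√2, so ⟨-x|ψ⟩ = (-2) / (√2·√10).
P = |-2|² / 20 = 4/20.

0.2000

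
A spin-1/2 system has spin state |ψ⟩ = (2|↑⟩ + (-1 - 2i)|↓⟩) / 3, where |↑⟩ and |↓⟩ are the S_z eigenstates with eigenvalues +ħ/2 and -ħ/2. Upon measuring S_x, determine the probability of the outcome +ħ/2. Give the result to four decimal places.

|+x⟩ = (|↑⟩ + |↓⟩)/√2, so ⟨+x|ψ⟩ = (1 - 2i) / (√2·3).
P = |1 - 2i|² / 18 = 5/18.

0.2778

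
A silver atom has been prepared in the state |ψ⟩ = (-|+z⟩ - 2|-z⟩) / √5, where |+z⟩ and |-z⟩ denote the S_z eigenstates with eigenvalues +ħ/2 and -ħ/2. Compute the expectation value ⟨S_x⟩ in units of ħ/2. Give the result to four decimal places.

⟨σ_x⟩ = 2 Re(a* b)/(|a|²+|b|²) with a = -1, b = -2.
a* b = 2, so ⟨σ_x⟩ = 4/5.
⟨S_x⟩ = (ħ/2)·⟨σ_x⟩.

0.8000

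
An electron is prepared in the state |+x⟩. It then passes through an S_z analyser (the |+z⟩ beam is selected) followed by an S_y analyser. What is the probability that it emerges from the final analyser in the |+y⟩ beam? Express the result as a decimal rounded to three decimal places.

0.250

First analyser (S_z): from |+x⟩, P(|+z⟩) = 1/2.
After stage 1 the state is |+z⟩; P(|+y⟩) = |⟨+y|+z⟩|² = 1/2.
Joint probability = 1/2 × 1/2 = 0.250.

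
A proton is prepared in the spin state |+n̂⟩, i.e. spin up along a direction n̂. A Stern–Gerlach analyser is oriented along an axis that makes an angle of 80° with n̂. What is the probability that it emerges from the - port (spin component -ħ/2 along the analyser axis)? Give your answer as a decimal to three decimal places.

For spin-½, the probability of finding spin-up along an axis at angle θ to the initial spin direction is cos²(θ/2); spin-down is sin²(θ/2).
θ = 80°, so P = sin²(40°) ≈ 0.413.

0.413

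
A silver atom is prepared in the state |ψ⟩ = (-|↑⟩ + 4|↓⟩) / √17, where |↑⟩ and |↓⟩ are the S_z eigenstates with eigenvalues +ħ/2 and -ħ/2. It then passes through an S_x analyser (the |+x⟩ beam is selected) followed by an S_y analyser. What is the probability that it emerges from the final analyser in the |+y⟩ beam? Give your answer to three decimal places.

0.132

First analyser (S_x): P(|+x⟩) = |⟨+x|ψ⟩|² = 9/34.
After stage 1 the state is |+x⟩; P(|+y⟩) = |⟨+y|+x⟩|² = 1/2.
Joint probability = 9/34 × 1/2 = 0.132.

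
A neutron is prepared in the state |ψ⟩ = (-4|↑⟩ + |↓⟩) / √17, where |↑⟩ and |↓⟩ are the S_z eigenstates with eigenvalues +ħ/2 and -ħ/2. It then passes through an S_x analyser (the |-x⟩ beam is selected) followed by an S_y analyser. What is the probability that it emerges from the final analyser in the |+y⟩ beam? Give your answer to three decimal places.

0.368

First analyser (S_x): P(|-x⟩) = |⟨-x|ψ⟩|² = 25/34.
After stage 1 the state is |-x⟩; P(|+y⟩) = |⟨+y|-x⟩|² = 1/2.
Joint probability = 25/34 × 1/2 = 0.368.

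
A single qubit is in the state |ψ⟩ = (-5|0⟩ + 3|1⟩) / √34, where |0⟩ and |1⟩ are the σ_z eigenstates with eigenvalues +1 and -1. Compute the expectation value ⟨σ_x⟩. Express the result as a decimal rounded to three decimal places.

⟨σ_x⟩ = 2 Re(a* b)/(|a|²+|b|²) with a = -5, b = 3.
a* b = -15, so ⟨σ_x⟩ = -30/34.

-0.882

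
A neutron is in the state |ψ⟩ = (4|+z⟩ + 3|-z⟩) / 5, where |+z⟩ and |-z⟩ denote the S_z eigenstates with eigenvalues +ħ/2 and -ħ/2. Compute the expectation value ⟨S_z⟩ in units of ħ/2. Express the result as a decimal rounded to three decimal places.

0.280

⟨σ_z⟩ = |a|² - |b|² divided by |a|²+|b|², with a, b the |+z⟩, |-z⟩ amplitudes.
= (16 - 9)/25 = 7/25.
⟨S_z⟩ = (ħ/2)·⟨σ_z⟩.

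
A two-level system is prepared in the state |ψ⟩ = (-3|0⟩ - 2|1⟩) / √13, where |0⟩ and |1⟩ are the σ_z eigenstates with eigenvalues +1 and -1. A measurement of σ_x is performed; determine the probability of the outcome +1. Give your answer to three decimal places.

0.962

|+x⟩ = (|0⟩ + |1⟩)/√2, so ⟨+x|ψ⟩ = (-5) / (√2·√13).
P = |-5|² / 26 = 25/26.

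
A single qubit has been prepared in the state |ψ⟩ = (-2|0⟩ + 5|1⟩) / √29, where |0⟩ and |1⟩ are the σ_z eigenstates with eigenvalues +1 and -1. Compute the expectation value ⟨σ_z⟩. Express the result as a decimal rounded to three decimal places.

-0.724

⟨σ_z⟩ = |a|² - |b|² divided by |a|²+|b|², with a, b the |0⟩, |1⟩ amplitudes.
= (4 - 25)/29 = -21/29.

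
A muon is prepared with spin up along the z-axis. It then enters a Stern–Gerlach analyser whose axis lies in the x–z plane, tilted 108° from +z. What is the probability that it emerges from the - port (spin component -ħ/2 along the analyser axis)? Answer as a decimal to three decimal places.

For spin-½, the probability of finding spin-up along an axis at angle θ to the initial spin direction is cos²(θ/2); spin-down is sin²(θ/2).
θ = 108°, so P = sin²(54°) ≈ 0.655.

0.655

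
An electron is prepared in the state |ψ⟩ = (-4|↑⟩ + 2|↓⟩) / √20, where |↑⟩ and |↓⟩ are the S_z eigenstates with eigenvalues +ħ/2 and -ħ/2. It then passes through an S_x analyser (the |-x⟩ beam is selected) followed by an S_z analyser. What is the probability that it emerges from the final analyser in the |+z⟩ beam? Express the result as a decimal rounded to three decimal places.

First analyser (S_x): P(|-x⟩) = |⟨-x|ψ⟩|² = 36/40.
After stage 1 the state is |-x⟩; P(|+z⟩) = |⟨+z|-x⟩|² = 1/2.
Joint probability = 36/40 × 1/2 = 0.450.

0.450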